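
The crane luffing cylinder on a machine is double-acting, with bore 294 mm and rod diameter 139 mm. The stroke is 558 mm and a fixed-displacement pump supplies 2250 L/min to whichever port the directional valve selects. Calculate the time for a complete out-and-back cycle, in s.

Cap-side area A_cap = π/4 × (294 mm)² = 67890 mm^2
Rod-side annular area A_ann = π/4 × (294² − 139²) = 52710 mm^2
t_ext = A_cap·L/Q = 1.010 s
t_ret = A_ann·L/Q = 0.7844 s
t_cycle = t_ext + t_ret

t ≈ 1.79 s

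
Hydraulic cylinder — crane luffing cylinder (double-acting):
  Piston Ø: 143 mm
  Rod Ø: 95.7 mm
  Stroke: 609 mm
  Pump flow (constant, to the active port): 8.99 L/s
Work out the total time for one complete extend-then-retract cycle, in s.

Cap-side area A_cap = π/4 × (143 mm)² = 16060 mm^2
Rod-side annular area A_ann = π/4 × (143² − 95.7²) = 8868 mm^2
t_ext = A_cap·L/Q = 1.088 s
t_ret = A_ann·L/Q = 0.6007 s
t_cycle = t_ext + t_ret

t ≈ 1.69 s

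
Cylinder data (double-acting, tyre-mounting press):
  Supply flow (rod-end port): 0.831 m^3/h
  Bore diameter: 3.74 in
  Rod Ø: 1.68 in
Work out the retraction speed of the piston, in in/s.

Rod-side annular area A_ann = π/4 × (3.74² − 1.68²) = 8.769 in^2
Flow into the rod-end port fills the annular volume.
v = Q / A

v ≈ 1.61 in/s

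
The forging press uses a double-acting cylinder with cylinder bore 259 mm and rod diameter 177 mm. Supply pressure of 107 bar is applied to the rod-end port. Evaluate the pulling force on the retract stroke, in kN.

F ≈ 300 kN

Rod-side annular area A_ann = π/4 × (259² − 177²) = 28080 mm^2
On retraction the pressure acts on the annular area (bore minus rod).
F = P × A_ann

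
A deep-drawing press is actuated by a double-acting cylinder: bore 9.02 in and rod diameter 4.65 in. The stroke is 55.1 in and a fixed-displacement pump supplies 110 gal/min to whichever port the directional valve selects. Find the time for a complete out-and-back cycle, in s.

Cap-side area A_cap = π/4 × (9.02 in)² = 63.90 in^2
Rod-side annular area A_ann = π/4 × (9.02² − 4.65²) = 46.92 in^2
t_ext = A_cap·L/Q = 8.314 s
t_ret = A_ann·L/Q = 6.104 s
t_cycle = t_ext + t_ret

t ≈ 14.4 s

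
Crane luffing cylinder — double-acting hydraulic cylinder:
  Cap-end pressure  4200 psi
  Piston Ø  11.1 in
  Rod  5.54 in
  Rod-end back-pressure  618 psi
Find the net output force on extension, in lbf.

F ≈ 3.62e5 lbf

Cap-side area A_cap = π/4 × (11.1 in)² = 96.77 in^2
Rod-side annular area A_ann = π/4 × (11.1² − 5.54²) = 72.66 in^2
Net thrust = P_cap·A_cap − P_rod·A_ann = 4.064e5 lbf − 44910 lbf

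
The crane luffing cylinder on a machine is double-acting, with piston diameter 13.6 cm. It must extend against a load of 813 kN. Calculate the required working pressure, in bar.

P ≈ 560 bar

Cap-side area A_cap = π/4 × (13.6 cm)² = 145.3 cm^2
P = F / A = 813 kN / A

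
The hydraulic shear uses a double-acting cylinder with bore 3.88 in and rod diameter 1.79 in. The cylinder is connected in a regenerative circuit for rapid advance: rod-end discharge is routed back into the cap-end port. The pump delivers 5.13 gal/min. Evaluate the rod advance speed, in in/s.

In regeneration the rod-end outflow joins the pump flow into the cap end, so the net volume the pump must supply per unit advance equals the rod cross-section area.
Rod cross-section A_rod = π/4 × (1.79 in)² = 2.516 in^2
v = Q_pump / A_rod

v ≈ 7.85 in/s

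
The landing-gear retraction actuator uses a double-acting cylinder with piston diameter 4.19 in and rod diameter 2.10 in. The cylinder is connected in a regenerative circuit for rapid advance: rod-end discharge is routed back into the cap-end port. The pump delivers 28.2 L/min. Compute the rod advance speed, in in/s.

v ≈ 8.28 in/s

In regeneration the rod-end outflow joins the pump flow into the cap end, so the net volume the pump must supply per unit advance equals the rod cross-section area.
Rod cross-section A_rod = π/4 × (2.10 in)² = 3.464 in^2
v = Q_pump / A_rod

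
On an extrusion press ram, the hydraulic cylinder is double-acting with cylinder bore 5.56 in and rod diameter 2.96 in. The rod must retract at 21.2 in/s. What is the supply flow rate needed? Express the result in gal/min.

Q ≈ 95.8 gal/min

Rod-side annular area A_ann = π/4 × (5.56² − 2.96²) = 17.40 in^2
Q = A × v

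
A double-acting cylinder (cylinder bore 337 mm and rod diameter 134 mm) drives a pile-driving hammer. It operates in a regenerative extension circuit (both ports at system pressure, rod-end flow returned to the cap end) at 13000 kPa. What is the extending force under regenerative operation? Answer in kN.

With equal pressure on both faces, forces on the annular region cancel; the net push is pressure × rod cross-section.
Rod cross-section A_rod = π/4 × (134 mm)² = 14100 mm^2
F = P × A_rod

F ≈ 183 kN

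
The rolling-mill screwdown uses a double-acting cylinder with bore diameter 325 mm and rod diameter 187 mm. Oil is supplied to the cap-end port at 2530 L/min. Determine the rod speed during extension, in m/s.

Cap-side area A_cap = π/4 × (325 mm)² = 82960 mm^2
v = Q / A

v ≈ 0.508 m/s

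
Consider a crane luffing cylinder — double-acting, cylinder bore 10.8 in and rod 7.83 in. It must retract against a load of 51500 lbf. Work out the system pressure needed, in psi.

P ≈ 1190 psi

Rod-side annular area A_ann = π/4 × (10.8² − 7.83²) = 43.46 in^2
Retraction: pressure acts on the annular area.
P = F / A = 51500 lbf / A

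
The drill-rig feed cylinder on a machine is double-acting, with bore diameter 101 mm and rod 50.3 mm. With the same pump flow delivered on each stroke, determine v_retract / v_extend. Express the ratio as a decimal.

Cap-side area A_cap = π/4 × (101 mm)² = 8012 mm^2
Rod-side annular area A_ann = π/4 × (101² − 50.3²) = 6025 mm^2
For equal Q, v ∝ 1/A, so v_ret/v_ext = A_cap/A_ann.

v_ret/v_ext ≈ 1.33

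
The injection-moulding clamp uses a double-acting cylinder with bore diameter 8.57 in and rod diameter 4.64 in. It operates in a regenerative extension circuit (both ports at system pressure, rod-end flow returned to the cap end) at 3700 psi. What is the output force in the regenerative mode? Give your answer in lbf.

F ≈ 62600 lbf

With equal pressure on both faces, forces on the annular region cancel; the net push is pressure × rod cross-section.
Rod cross-section A_rod = π/4 × (4.64 in)² = 16.91 in^2
F = P × A_rod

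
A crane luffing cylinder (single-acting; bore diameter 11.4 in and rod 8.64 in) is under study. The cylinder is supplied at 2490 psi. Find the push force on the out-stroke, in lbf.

F ≈ 2.54e5 lbf

Cap-side area A_cap = π/4 × (11.4 in)² = 102.1 in^2
F = P × A_cap = 2490 psi × A_cap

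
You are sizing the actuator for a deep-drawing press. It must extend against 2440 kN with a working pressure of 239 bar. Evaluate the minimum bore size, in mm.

Extension force acts on the full piston face: F = P × (π/4)D².
D = √(4F / (πP)) = √(4 × 2440 kN / (π × 239 bar))

D ≈ 361 mm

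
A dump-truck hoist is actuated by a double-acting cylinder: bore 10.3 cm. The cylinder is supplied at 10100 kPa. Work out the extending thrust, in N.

Cap-side area A_cap = π/4 × (10.3 cm)² = 83.32 cm^2
F = P × A_cap = 10100 kPa × A_cap

F ≈ 84200 N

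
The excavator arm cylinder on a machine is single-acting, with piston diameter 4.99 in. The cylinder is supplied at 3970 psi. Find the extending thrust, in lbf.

F ≈ 77600 lbf

Cap-side area A_cap = π/4 × (4.99 in)² = 19.56 in^2
F = P × A_cap = 3970 psi × A_cap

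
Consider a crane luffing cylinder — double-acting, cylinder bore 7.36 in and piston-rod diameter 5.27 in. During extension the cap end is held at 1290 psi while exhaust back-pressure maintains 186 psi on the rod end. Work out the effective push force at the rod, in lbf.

Cap-side area A_cap = π/4 × (7.36 in)² = 42.54 in^2
Rod-side annular area A_ann = π/4 × (7.36² − 5.27²) = 20.73 in^2
Net thrust = P_cap·A_cap − P_rod·A_ann = 54880 lbf − 3856 lbf

F ≈ 51000 lbf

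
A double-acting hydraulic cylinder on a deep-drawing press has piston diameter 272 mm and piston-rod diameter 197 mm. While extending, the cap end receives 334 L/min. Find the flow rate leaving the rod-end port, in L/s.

Q_out ≈ 2.65 L/s

Cap-side area A_cap = π/4 × (272 mm)² = 58110 mm^2
Rod-side annular area A_ann = π/4 × (272² − 197²) = 27630 mm^2
Piston speed v = Q_in/A_cap; rod-end outflow Q_out = v × A_ann = Q_in × A_ann/A_cap.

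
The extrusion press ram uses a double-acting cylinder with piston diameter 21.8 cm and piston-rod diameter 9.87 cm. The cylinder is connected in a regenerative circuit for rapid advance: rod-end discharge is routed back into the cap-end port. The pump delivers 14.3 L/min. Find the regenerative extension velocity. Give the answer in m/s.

In regeneration the rod-end outflow joins the pump flow into the cap end, so the net volume the pump must supply per unit advance equals the rod cross-section area.
Rod cross-section A_rod = π/4 × (9.87 cm)² = 76.51 cm^2
v = Q_pump / A_rod

v ≈ 0.0312 m/s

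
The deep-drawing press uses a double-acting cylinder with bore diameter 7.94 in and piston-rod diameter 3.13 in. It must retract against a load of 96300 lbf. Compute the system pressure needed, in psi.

P ≈ 2300 psi

Rod-side annular area A_ann = π/4 × (7.94² − 3.13²) = 41.82 in^2
Retraction: pressure acts on the annular area.
P = F / A = 96300 lbf / A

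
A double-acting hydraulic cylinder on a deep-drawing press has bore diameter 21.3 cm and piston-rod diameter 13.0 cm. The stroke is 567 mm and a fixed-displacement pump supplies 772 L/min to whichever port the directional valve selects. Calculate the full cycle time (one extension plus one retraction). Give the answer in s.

Cap-side area A_cap = π/4 × (21.3 cm)² = 356.3 cm^2
Rod-side annular area A_ann = π/4 × (21.3² − 13.0²) = 223.6 cm^2
t_ext = A_cap·L/Q = 1.570 s
t_ret = A_ann·L/Q = 0.9853 s
t_cycle = t_ext + t_ret

t ≈ 2.56 s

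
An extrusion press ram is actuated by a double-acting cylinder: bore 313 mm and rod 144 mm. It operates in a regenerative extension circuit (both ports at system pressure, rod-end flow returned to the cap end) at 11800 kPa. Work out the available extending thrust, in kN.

With equal pressure on both faces, forces on the annular region cancel; the net push is pressure × rod cross-section.
Rod cross-section A_rod = π/4 × (144 mm)² = 16290 mm^2
F = P × A_rod

F ≈ 192 kN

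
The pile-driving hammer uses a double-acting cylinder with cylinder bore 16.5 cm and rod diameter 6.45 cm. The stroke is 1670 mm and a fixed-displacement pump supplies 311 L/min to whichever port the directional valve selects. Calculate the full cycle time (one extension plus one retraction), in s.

t ≈ 12.7 s

Cap-side area A_cap = π/4 × (16.5 cm)² = 213.8 cm^2
Rod-side annular area A_ann = π/4 × (16.5² − 6.45²) = 181.2 cm^2
t_ext = A_cap·L/Q = 6.889 s
t_ret = A_ann·L/Q = 5.836 s
t_cycle = t_ext + t_ret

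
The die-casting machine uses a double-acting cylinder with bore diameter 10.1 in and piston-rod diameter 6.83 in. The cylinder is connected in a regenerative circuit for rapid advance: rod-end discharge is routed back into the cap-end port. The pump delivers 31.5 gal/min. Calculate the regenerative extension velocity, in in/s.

In regeneration the rod-end outflow joins the pump flow into the cap end, so the net volume the pump must supply per unit advance equals the rod cross-section area.
Rod cross-section A_rod = π/4 × (6.83 in)² = 36.64 in^2
v = Q_pump / A_rod

v ≈ 3.31 in/s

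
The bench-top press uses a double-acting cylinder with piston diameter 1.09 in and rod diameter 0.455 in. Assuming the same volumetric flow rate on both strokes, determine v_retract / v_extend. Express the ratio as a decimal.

Cap-side area A_cap = π/4 × (1.09 in)² = 0.9331 in^2
Rod-side annular area A_ann = π/4 × (1.09² − 0.455²) = 0.7705 in^2
For equal Q, v ∝ 1/A, so v_ret/v_ext = A_cap/A_ann.

v_ret/v_ext ≈ 1.21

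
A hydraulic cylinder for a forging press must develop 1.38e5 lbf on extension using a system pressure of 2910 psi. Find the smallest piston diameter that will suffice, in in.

Extension force acts on the full piston face: F = P × (π/4)D².
D = √(4F / (πP)) = √(4 × 1.38e5 lbf / (π × 2910 psi))

D ≈ 7.77 in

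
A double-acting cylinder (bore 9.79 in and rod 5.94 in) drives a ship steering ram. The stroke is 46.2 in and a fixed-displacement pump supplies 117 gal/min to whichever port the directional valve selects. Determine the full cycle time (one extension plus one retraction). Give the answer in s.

t ≈ 12.6 s

Cap-side area A_cap = π/4 × (9.79 in)² = 75.28 in^2
Rod-side annular area A_ann = π/4 × (9.79² − 5.94²) = 47.56 in^2
t_ext = A_cap·L/Q = 7.721 s
t_ret = A_ann·L/Q = 4.878 s
t_cycle = t_ext + t_ret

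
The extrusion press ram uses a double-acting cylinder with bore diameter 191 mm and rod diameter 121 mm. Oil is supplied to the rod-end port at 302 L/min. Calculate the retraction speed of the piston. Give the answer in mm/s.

v ≈ 293 mm/s

Rod-side annular area A_ann = π/4 × (191² − 121²) = 17150 mm^2
Flow into the rod-end port fills the annular volume.
v = Q / A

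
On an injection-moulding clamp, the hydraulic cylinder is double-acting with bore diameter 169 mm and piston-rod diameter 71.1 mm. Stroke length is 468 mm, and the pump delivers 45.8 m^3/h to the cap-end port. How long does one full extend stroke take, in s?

Cap-side area A_cap = π/4 × (169 mm)² = 22430 mm^2
Swept volume V = A × L; t = V / Q = A·L / Q

t ≈ 0.825 s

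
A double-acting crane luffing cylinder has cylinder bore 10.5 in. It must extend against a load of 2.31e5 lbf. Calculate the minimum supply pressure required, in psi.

Cap-side area A_cap = π/4 × (10.5 in)² = 86.59 in^2
P = F / A = 2.31e5 lbf / A

P ≈ 2670 psi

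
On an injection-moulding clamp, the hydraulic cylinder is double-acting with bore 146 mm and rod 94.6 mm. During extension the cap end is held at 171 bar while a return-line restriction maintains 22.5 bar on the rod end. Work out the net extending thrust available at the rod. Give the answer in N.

F ≈ 2.64e5 N

Cap-side area A_cap = π/4 × (146 mm)² = 16740 mm^2
Rod-side annular area A_ann = π/4 × (146² − 94.6²) = 9713 mm^2
Net thrust = P_cap·A_cap − P_rod·A_ann = 2.863e5 N − 21850 N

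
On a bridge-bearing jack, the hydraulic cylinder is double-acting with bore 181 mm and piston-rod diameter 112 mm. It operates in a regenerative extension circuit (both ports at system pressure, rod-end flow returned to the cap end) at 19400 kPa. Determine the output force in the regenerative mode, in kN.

With equal pressure on both faces, forces on the annular region cancel; the net push is pressure × rod cross-section.
Rod cross-section A_rod = π/4 × (112 mm)² = 9852 mm^2
F = P × A_rod

F ≈ 191 kN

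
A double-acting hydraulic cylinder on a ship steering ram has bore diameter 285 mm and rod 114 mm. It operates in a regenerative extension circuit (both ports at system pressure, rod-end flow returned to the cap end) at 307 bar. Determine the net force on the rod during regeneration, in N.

With equal pressure on both faces, forces on the annular region cancel; the net push is pressure × rod cross-section.
Rod cross-section A_rod = π/4 × (114 mm)² = 10210 mm^2
F = P × A_rod

F ≈ 3.13e5 N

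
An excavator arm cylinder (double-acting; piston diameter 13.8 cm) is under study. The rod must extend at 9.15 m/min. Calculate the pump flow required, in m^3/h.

Q ≈ 8.21 m^3/h

Cap-side area A_cap = π/4 × (13.8 cm)² = 149.6 cm^2
Q = A × v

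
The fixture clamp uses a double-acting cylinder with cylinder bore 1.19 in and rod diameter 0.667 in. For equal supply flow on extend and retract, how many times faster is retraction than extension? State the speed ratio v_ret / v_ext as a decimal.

Cap-side area A_cap = π/4 × (1.19 in)² = 1.112 in^2
Rod-side annular area A_ann = π/4 × (1.19² − 0.667²) = 0.7628 in^2
For equal Q, v ∝ 1/A, so v_ret/v_ext = A_cap/A_ann.

v_ret/v_ext ≈ 1.46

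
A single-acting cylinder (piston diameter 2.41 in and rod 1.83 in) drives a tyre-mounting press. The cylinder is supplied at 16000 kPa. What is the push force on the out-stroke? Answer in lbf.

Cap-side area A_cap = π/4 × (2.41 in)² = 4.562 in^2
F = P × A_cap = 16000 kPa × A_cap

F ≈ 10600 lbf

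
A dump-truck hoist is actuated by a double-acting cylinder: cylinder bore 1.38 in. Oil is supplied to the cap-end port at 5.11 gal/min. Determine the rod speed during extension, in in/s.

v ≈ 13.2 in/s

Cap-side area A_cap = π/4 × (1.38 in)² = 1.496 in^2
v = Q / A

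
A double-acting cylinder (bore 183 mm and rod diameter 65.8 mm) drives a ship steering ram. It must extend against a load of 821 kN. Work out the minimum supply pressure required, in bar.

P ≈ 312 bar

Cap-side area A_cap = π/4 × (183 mm)² = 26300 mm^2
P = F / A = 821 kN / A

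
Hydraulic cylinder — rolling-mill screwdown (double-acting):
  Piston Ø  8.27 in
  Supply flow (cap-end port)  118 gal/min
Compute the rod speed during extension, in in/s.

v ≈ 8.46 in/s

Cap-side area A_cap = π/4 × (8.27 in)² = 53.72 in^2
v = Q / A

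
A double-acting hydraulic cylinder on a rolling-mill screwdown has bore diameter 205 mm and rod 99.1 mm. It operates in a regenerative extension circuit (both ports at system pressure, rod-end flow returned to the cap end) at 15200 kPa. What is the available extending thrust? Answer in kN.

With equal pressure on both faces, forces on the annular region cancel; the net push is pressure × rod cross-section.
Rod cross-section A_rod = π/4 × (99.1 mm)² = 7713 mm^2
F = P × A_rod

F ≈ 117 kN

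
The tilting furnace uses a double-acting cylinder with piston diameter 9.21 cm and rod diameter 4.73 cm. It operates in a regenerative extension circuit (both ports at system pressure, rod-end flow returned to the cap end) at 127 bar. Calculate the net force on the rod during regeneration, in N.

F ≈ 22300 N

With equal pressure on both faces, forces on the annular region cancel; the net push is pressure × rod cross-section.
Rod cross-section A_rod = π/4 × (4.73 cm)² = 17.57 cm^2
F = P × A_rod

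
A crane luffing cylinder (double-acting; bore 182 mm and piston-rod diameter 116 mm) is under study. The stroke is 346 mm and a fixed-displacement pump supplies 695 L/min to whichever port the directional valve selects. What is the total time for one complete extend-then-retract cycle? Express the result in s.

t ≈ 1.24 s

Cap-side area A_cap = π/4 × (182 mm)² = 26020 mm^2
Rod-side annular area A_ann = π/4 × (182² − 116²) = 15450 mm^2
t_ext = A_cap·L/Q = 0.7771 s
t_ret = A_ann·L/Q = 0.4614 s
t_cycle = t_ext + t_ret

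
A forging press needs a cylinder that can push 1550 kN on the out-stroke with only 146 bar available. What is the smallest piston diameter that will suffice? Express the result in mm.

Extension force acts on the full piston face: F = P × (π/4)D².
D = √(4F / (πP)) = √(4 × 1550 kN / (π × 146 bar))

D ≈ 368 mm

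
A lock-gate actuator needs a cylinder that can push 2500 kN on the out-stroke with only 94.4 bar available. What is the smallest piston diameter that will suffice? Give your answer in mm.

Extension force acts on the full piston face: F = P × (π/4)D².
D = √(4F / (πP)) = √(4 × 2500 kN / (π × 94.4 bar))

D ≈ 581 mm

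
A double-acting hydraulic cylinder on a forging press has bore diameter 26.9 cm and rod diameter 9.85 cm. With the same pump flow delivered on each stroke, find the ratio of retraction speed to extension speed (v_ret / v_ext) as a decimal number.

Cap-side area A_cap = π/4 × (26.9 cm)² = 568.3 cm^2
Rod-side annular area A_ann = π/4 × (26.9² − 9.85²) = 492.1 cm^2
For equal Q, v ∝ 1/A, so v_ret/v_ext = A_cap/A_ann.

v_ret/v_ext ≈ 1.15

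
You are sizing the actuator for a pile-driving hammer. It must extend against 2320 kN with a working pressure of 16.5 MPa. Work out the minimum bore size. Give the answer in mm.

Extension force acts on the full piston face: F = P × (π/4)D².
D = √(4F / (πP)) = √(4 × 2320 kN / (π × 16.5 MPa))

D ≈ 423 mm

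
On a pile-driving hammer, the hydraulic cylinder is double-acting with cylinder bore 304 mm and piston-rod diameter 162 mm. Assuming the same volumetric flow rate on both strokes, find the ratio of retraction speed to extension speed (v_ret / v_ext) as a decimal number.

v_ret/v_ext ≈ 1.40

Cap-side area A_cap = π/4 × (304 mm)² = 72580 mm^2
Rod-side annular area A_ann = π/4 × (304² − 162²) = 51970 mm^2
For equal Q, v ∝ 1/A, so v_ret/v_ext = A_cap/A_ann.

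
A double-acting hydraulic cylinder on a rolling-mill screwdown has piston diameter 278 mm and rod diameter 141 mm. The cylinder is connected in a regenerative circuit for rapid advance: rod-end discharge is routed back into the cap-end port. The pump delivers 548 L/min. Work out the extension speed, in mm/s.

v ≈ 585 mm/s

In regeneration the rod-end outflow joins the pump flow into the cap end, so the net volume the pump must supply per unit advance equals the rod cross-section area.
Rod cross-section A_rod = π/4 × (141 mm)² = 15610 mm^2
v = Q_pump / A_rod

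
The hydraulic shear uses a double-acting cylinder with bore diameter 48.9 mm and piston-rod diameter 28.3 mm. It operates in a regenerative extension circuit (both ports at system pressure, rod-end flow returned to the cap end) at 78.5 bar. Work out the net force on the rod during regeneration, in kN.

With equal pressure on both faces, forces on the annular region cancel; the net push is pressure × rod cross-section.
Rod cross-section A_rod = π/4 × (28.3 mm)² = 629.0 mm^2
F = P × A_rod

F ≈ 4.94 kN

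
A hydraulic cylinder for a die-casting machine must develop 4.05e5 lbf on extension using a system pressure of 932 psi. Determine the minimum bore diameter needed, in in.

D ≈ 23.5 in

Extension force acts on the full piston face: F = P × (π/4)D².
D = √(4F / (πP)) = √(4 × 4.05e5 lbf / (π × 932 psi))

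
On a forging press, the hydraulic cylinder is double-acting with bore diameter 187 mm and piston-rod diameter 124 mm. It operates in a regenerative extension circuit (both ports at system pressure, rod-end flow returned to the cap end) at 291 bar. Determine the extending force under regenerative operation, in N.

F ≈ 3.51e5 N

With equal pressure on both faces, forces on the annular region cancel; the net push is pressure × rod cross-section.
Rod cross-section A_rod = π/4 × (124 mm)² = 12080 mm^2
F = P × A_rod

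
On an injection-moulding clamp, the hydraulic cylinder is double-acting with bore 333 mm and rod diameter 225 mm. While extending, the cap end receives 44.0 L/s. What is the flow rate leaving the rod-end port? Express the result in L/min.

Q_out ≈ 1430 L/min

Cap-side area A_cap = π/4 × (333 mm)² = 87090 mm^2
Rod-side annular area A_ann = π/4 × (333² − 225²) = 47330 mm^2
Piston speed v = Q_in/A_cap; rod-end outflow Q_out = v × A_ann = Q_in × A_ann/A_cap.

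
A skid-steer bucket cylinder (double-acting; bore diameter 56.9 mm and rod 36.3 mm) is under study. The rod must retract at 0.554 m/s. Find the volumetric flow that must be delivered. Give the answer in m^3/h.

Q ≈ 3.01 m^3/h

Rod-side annular area A_ann = π/4 × (56.9² − 36.3²) = 1508 mm^2
Q = A × v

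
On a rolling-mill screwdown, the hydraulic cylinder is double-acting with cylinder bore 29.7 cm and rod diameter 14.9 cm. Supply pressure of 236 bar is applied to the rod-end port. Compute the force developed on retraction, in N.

F ≈ 1.22e6 N

Rod-side annular area A_ann = π/4 × (29.7² − 14.9²) = 518.4 cm^2
On retraction the pressure acts on the annular area (bore minus rod).
F = P × A_ann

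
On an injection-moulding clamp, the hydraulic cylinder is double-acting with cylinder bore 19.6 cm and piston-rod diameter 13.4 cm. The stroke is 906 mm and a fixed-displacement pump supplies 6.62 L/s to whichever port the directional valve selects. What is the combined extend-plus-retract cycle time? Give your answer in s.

t ≈ 6.33 s

Cap-side area A_cap = π/4 × (19.6 cm)² = 301.7 cm^2
Rod-side annular area A_ann = π/4 × (19.6² − 13.4²) = 160.7 cm^2
t_ext = A_cap·L/Q = 4.129 s
t_ret = A_ann·L/Q = 2.199 s
t_cycle = t_ext + t_ret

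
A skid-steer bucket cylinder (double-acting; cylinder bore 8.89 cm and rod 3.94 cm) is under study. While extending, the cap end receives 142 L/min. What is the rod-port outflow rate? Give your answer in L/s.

Q_out ≈ 1.90 L/s

Cap-side area A_cap = π/4 × (8.89 cm)² = 62.07 cm^2
Rod-side annular area A_ann = π/4 × (8.89² − 3.94²) = 49.88 cm^2
Piston speed v = Q_in/A_cap; rod-end outflow Q_out = v × A_ann = Q_in × A_ann/A_cap.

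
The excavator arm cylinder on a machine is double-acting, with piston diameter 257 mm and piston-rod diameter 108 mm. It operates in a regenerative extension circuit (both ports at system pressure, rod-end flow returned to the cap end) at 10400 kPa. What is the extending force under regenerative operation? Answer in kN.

With equal pressure on both faces, forces on the annular region cancel; the net push is pressure × rod cross-section.
Rod cross-section A_rod = π/4 × (108 mm)² = 9161 mm^2
F = P × A_rod

F ≈ 95.3 kN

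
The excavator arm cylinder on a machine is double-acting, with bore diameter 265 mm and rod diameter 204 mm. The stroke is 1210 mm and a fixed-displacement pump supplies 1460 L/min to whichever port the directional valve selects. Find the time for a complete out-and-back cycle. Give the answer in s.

t ≈ 3.86 s

Cap-side area A_cap = π/4 × (265 mm)² = 55150 mm^2
Rod-side annular area A_ann = π/4 × (265² − 204²) = 22470 mm^2
t_ext = A_cap·L/Q = 2.743 s
t_ret = A_ann·L/Q = 1.117 s
t_cycle = t_ext + t_ret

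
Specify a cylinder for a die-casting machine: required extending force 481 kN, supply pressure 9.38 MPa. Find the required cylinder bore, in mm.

Extension force acts on the full piston face: F = P × (π/4)D².
D = √(4F / (πP)) = √(4 × 481 kN / (π × 9.38 MPa))

D ≈ 256 mm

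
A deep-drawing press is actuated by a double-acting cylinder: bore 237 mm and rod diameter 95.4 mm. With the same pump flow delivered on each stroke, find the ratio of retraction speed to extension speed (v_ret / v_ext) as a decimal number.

Cap-side area A_cap = π/4 × (237 mm)² = 44120 mm^2
Rod-side annular area A_ann = π/4 × (237² − 95.4²) = 36970 mm^2
For equal Q, v ∝ 1/A, so v_ret/v_ext = A_cap/A_ann.

v_ret/v_ext ≈ 1.19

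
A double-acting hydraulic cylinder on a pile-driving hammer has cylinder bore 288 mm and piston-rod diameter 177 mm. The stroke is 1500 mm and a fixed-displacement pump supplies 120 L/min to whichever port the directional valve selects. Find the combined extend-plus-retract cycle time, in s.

t ≈ 79.3 s

Cap-side area A_cap = π/4 × (288 mm)² = 65140 mm^2
Rod-side annular area A_ann = π/4 × (288² − 177²) = 40540 mm^2
t_ext = A_cap·L/Q = 48.86 s
t_ret = A_ann·L/Q = 30.40 s
t_cycle = t_ext + t_ret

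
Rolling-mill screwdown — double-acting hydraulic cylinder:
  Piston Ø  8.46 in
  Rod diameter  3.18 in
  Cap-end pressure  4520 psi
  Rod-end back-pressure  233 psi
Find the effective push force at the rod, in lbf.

Cap-side area A_cap = π/4 × (8.46 in)² = 56.21 in^2
Rod-side annular area A_ann = π/4 × (8.46² − 3.18²) = 48.27 in^2
Net thrust = P_cap·A_cap − P_rod·A_ann = 2.541e5 lbf − 11250 lbf

F ≈ 2.43e5 lbf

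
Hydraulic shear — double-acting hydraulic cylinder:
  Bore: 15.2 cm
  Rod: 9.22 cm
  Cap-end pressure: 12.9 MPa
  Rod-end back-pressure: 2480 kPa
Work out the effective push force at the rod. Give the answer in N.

Cap-side area A_cap = π/4 × (15.2 cm)² = 181.5 cm^2
Rod-side annular area A_ann = π/4 × (15.2² − 9.22²) = 114.7 cm^2
Net thrust = P_cap·A_cap − P_rod·A_ann = 2.341e5 N − 28440 N

F ≈ 2.06e5 N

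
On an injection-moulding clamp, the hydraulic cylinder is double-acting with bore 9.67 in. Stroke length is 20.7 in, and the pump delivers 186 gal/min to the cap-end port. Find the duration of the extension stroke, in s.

Cap-side area A_cap = π/4 × (9.67 in)² = 73.44 in^2
Swept volume V = A × L; t = V / Q = A·L / Q

t ≈ 2.12 s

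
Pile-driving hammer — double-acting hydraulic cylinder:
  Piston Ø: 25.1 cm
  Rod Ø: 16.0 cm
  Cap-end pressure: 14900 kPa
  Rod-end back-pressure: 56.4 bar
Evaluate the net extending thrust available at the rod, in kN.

F ≈ 572 kN

Cap-side area A_cap = π/4 × (25.1 cm)² = 494.8 cm^2
Rod-side annular area A_ann = π/4 × (25.1² − 16.0²) = 293.7 cm^2
Net thrust = P_cap·A_cap − P_rod·A_ann = 737.3 kN − 165.7 kN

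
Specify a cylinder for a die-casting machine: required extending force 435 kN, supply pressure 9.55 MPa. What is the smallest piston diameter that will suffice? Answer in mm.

D ≈ 241 mm

Extension force acts on the full piston face: F = P × (π/4)D².
D = √(4F / (πP)) = √(4 × 435 kN / (π × 9.55 MPa))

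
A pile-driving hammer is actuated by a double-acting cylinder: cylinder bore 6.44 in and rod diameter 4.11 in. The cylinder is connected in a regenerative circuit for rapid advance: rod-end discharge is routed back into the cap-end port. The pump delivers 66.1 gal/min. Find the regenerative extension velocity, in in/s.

In regeneration the rod-end outflow joins the pump flow into the cap end, so the net volume the pump must supply per unit advance equals the rod cross-section area.
Rod cross-section A_rod = π/4 × (4.11 in)² = 13.27 in^2
v = Q_pump / A_rod

v ≈ 19.2 in/s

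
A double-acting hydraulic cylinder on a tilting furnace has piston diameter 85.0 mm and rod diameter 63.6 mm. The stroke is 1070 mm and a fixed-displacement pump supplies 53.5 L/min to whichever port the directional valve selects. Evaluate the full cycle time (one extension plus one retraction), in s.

t ≈ 9.81 s

Cap-side area A_cap = π/4 × (85.0 mm)² = 5675 mm^2
Rod-side annular area A_ann = π/4 × (85.0² − 63.6²) = 2498 mm^2
t_ext = A_cap·L/Q = 6.809 s
t_ret = A_ann·L/Q = 2.997 s
t_cycle = t_ext + t_ret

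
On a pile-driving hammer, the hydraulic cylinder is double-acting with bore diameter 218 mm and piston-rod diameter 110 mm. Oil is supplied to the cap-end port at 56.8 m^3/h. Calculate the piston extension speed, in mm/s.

Cap-side area A_cap = π/4 × (218 mm)² = 37330 mm^2
v = Q / A

v ≈ 423 mm/s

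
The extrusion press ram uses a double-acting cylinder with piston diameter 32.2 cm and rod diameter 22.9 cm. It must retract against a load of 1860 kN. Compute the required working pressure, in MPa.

P ≈ 46.2 MPa

Rod-side annular area A_ann = π/4 × (32.2² − 22.9²) = 402.5 cm^2
Retraction: pressure acts on the annular area.
P = F / A = 1860 kN / A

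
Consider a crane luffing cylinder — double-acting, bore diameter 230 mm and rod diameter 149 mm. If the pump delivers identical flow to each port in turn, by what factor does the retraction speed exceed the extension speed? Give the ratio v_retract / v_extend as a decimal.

Cap-side area A_cap = π/4 × (230 mm)² = 41550 mm^2
Rod-side annular area A_ann = π/4 × (230² − 149²) = 24110 mm^2
For equal Q, v ∝ 1/A, so v_ret/v_ext = A_cap/A_ann.

v_ret/v_ext ≈ 1.72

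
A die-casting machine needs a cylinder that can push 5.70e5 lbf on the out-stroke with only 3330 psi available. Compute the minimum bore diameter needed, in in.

Extension force acts on the full piston face: F = P × (π/4)D².
D = √(4F / (πP)) = √(4 × 5.70e5 lbf / (π × 3330 psi))

D ≈ 14.8 in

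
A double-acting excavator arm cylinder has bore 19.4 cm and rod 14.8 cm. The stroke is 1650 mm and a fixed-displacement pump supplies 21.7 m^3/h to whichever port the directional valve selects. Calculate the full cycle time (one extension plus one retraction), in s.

Cap-side area A_cap = π/4 × (19.4 cm)² = 295.6 cm^2
Rod-side annular area A_ann = π/4 × (19.4² − 14.8²) = 123.6 cm^2
t_ext = A_cap·L/Q = 8.091 s
t_ret = A_ann·L/Q = 3.382 s
t_cycle = t_ext + t_ret

t ≈ 11.5 s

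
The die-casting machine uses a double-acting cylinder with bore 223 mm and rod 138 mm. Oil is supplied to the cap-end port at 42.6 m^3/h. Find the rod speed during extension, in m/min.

Cap-side area A_cap = π/4 × (223 mm)² = 39060 mm^2
v = Q / A

v ≈ 18.2 m/min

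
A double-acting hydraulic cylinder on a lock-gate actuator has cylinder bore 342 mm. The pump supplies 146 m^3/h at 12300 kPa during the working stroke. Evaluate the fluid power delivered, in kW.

W ≈ 499 kW

Hydraulic power = P × Q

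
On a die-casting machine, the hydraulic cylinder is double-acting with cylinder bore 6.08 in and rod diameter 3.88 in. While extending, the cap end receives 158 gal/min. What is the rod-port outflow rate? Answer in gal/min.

Cap-side area A_cap = π/4 × (6.08 in)² = 29.03 in^2
Rod-side annular area A_ann = π/4 × (6.08² − 3.88²) = 17.21 in^2
Piston speed v = Q_in/A_cap; rod-end outflow Q_out = v × A_ann = Q_in × A_ann/A_cap.

Q_out ≈ 93.7 gal/min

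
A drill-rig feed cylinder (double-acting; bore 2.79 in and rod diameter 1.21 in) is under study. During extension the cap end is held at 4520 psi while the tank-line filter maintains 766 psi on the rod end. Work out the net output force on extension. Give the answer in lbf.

F ≈ 23800 lbf

Cap-side area A_cap = π/4 × (2.79 in)² = 6.114 in^2
Rod-side annular area A_ann = π/4 × (2.79² − 1.21²) = 4.964 in^2
Net thrust = P_cap·A_cap − P_rod·A_ann = 27630 lbf − 3802 lbf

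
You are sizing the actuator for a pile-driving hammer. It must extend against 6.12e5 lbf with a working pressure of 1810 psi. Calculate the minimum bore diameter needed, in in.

D ≈ 20.7 in

Extension force acts on the full piston face: F = P × (π/4)D².
D = √(4F / (πP)) = √(4 × 6.12e5 lbf / (π × 1810 psi))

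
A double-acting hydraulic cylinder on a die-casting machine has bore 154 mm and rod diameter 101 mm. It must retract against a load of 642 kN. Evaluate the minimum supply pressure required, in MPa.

Rod-side annular area A_ann = π/4 × (154² − 101²) = 10610 mm^2
Retraction: pressure acts on the annular area.
P = F / A = 642 kN / A

P ≈ 60.5 MPa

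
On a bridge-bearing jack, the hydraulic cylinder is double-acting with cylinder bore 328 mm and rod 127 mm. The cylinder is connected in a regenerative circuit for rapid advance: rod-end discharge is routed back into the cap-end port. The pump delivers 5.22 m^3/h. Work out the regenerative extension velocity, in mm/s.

v ≈ 114 mm/s

In regeneration the rod-end outflow joins the pump flow into the cap end, so the net volume the pump must supply per unit advance equals the rod cross-section area.
Rod cross-section A_rod = π/4 × (127 mm)² = 12670 mm^2
v = Q_pump / A_rod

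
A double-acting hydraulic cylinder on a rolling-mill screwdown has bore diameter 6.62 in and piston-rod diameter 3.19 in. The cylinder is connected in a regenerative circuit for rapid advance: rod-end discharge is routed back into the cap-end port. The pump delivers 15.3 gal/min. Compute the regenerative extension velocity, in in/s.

In regeneration the rod-end outflow joins the pump flow into the cap end, so the net volume the pump must supply per unit advance equals the rod cross-section area.
Rod cross-section A_rod = π/4 × (3.19 in)² = 7.992 in^2
v = Q_pump / A_rod

v ≈ 7.37 in/s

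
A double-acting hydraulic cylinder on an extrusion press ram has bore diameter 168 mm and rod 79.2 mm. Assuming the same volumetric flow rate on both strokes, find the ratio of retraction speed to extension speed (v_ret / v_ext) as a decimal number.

Cap-side area A_cap = π/4 × (168 mm)² = 22170 mm^2
Rod-side annular area A_ann = π/4 × (168² − 79.2²) = 17240 mm^2
For equal Q, v ∝ 1/A, so v_ret/v_ext = A_cap/A_ann.

v_ret/v_ext ≈ 1.29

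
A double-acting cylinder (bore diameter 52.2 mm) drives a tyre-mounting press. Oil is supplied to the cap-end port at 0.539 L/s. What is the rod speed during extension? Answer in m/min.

v ≈ 15.1 m/min

Cap-side area A_cap = π/4 × (52.2 mm)² = 2140 mm^2
v = Q / A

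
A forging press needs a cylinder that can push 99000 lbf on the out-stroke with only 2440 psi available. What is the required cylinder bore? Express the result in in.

Extension force acts on the full piston face: F = P × (π/4)D².
D = √(4F / (πP)) = √(4 × 99000 lbf / (π × 2440 psi))

D ≈ 7.19 in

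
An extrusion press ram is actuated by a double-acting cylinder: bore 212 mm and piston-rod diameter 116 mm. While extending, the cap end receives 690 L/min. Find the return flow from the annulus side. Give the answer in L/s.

Q_out ≈ 8.06 L/s

Cap-side area A_cap = π/4 × (212 mm)² = 35300 mm^2
Rod-side annular area A_ann = π/4 × (212² − 116²) = 24730 mm^2
Piston speed v = Q_in/A_cap; rod-end outflow Q_out = v × A_ann = Q_in × A_ann/A_cap.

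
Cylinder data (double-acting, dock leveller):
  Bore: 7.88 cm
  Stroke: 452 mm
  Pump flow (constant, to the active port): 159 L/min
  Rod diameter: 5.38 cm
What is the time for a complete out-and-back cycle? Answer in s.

t ≈ 1.28 s

Cap-side area A_cap = π/4 × (7.88 cm)² = 48.77 cm^2
Rod-side annular area A_ann = π/4 × (7.88² − 5.38²) = 26.04 cm^2
t_ext = A_cap·L/Q = 0.8318 s
t_ret = A_ann·L/Q = 0.4441 s
t_cycle = t_ext + t_ret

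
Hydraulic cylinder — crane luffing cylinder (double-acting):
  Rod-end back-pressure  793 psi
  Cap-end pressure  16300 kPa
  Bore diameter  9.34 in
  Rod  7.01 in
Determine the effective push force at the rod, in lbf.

Cap-side area A_cap = π/4 × (9.34 in)² = 68.51 in^2
Rod-side annular area A_ann = π/4 × (9.34² − 7.01²) = 29.92 in^2
Net thrust = P_cap·A_cap − P_rod·A_ann = 1.620e5 lbf − 23730 lbf

F ≈ 1.38e5 lbf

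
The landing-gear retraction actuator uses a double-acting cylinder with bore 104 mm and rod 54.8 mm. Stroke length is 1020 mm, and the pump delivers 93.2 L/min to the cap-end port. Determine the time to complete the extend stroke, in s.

t ≈ 5.58 s

Cap-side area A_cap = π/4 × (104 mm)² = 8495 mm^2
Swept volume V = A × L; t = V / Q = A·L / Q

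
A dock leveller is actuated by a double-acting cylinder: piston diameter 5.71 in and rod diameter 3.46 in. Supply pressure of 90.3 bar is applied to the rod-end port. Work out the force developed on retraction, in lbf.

Rod-side annular area A_ann = π/4 × (5.71² − 3.46²) = 16.20 in^2
On retraction the pressure acts on the annular area (bore minus rod).
F = P × A_ann

F ≈ 21200 lbf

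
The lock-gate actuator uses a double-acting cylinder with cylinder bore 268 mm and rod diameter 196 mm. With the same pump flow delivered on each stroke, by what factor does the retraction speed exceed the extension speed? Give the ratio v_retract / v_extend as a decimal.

Cap-side area A_cap = π/4 × (268 mm)² = 56410 mm^2
Rod-side annular area A_ann = π/4 × (268² − 196²) = 26240 mm^2
For equal Q, v ∝ 1/A, so v_ret/v_ext = A_cap/A_ann.

v_ret/v_ext ≈ 2.15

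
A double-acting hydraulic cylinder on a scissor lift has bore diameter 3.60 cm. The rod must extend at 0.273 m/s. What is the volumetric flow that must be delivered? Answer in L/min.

Q ≈ 16.7 L/min

Cap-side area A_cap = π/4 × (3.60 cm)² = 10.18 cm^2
Q = A × v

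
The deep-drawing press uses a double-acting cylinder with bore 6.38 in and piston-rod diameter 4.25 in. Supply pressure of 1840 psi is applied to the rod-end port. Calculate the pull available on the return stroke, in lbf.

Rod-side annular area A_ann = π/4 × (6.38² − 4.25²) = 17.78 in^2
On retraction the pressure acts on the annular area (bore minus rod).
F = P × A_ann

F ≈ 32700 lbf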